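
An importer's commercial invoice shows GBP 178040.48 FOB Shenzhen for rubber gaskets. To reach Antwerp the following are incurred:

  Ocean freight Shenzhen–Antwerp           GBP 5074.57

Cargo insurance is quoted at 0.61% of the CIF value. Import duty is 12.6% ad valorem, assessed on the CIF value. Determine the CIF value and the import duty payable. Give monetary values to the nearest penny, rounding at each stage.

CIF value: GBP 184238.91; import duty: GBP 23214.10

Let C be the CIF value. C = FOB price + freight + 0.61% × C
C − 0.61% × C = 178040.48 + 5074.57
0.9939 × C = 183115.05
C = 183115.05 / 0.9939 = 184238.91
Insurance premium = 0.61% × 184238.91 = 1123.86
Import duty = 184238.91 × 12.6% = 23214.10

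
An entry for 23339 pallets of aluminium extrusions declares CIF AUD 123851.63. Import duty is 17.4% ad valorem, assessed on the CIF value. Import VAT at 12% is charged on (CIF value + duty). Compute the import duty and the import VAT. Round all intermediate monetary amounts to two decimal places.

Import duty = 123851.63 × 17.4% = 21550.18
VAT base = CIF + duty = 123851.63 + 21550.18 = 145401.81
Import VAT = 145401.81 × 12% = 17448.22

Import duty: AUD 21550.18; import VAT: AUD 17448.22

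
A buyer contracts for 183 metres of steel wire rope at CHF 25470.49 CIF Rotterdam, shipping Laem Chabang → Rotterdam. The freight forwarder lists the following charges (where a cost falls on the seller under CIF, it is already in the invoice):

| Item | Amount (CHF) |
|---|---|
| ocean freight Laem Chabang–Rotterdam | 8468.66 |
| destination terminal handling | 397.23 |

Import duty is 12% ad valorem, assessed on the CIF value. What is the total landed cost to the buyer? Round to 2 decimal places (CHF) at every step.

Total landed cost: CHF 28924.18

CIF: the seller pays costs through ocean freight and marine insurance to the destination port.
Already in the invoice (seller's account under CIF): freight — exclude.
The CIF price already equals the CIF value: 25470.49
Import duty = 25470.49 × 12% = 3056.46
Buyer bears: destination terminal 397.23 + duty 3056.46 = 3453.69
Landed cost = invoice 25470.49 + 3453.69 = 28924.18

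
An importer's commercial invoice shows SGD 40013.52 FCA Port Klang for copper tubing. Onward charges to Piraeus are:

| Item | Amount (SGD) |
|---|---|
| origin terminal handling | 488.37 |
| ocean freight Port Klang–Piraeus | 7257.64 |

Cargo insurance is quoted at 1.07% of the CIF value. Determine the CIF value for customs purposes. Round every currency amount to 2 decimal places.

CIF value: SGD 48276.08

Let C be the CIF value. C = FCA price + pre-shipment costs + freight + 1.07% × C
C − 1.07% × C = 40013.52 + 488.37 + 7257.64
0.9893 × C = 47759.53
C = 47759.53 / 0.9893 = 48276.08
Insurance premium = 1.07% × 48276.08 = 516.55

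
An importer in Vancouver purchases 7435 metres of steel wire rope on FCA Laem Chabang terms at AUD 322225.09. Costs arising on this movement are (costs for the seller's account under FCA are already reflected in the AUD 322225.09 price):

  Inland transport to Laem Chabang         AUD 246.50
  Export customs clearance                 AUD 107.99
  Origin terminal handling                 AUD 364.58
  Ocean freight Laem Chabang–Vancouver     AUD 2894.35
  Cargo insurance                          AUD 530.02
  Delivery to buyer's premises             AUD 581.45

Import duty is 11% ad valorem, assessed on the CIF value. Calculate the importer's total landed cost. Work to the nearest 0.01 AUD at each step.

FCA: the seller delivers export-cleared goods to the carrier; the buyer bears costs from that point.
Already in the invoice (seller's account under FCA): inland to port, export clearance — exclude.
CIF value = FCA price + origin terminal + freight + insurance = 322225.09 + 364.58 + 2894.35 + 530.02 = 326014.04
Import duty = 326014.04 × 11% = 35861.54
Buyer bears: origin terminal 364.58 + freight 2894.35 + insurance 530.02 + delivery 581.45 + duty 35861.54 = 40231.94
Landed cost = invoice 322225.09 + 40231.94 = 362457.03

Total landed cost: AUD 362457.03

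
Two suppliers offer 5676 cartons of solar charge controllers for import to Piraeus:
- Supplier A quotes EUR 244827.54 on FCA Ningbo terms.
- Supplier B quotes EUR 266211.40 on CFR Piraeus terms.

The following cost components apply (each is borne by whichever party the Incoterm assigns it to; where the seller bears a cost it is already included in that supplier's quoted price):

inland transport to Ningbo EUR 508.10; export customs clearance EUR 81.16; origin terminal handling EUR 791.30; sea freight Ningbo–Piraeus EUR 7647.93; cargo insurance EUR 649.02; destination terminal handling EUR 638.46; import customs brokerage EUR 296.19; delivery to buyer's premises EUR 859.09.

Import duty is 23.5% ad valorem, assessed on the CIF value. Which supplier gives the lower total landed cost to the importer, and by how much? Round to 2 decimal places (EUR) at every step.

Supplier A (FCA):
CIF value = FCA price + origin terminal + freight + insurance = 244827.54 + 791.30 + 7647.93 + 649.02 = 253915.79
Import duty = 253915.79 × 23.5% = 59670.21
Buyer bears (A): 791.30 + 7647.93 + 649.02 + 638.46 + 296.19 + 859.09 = 10881.99
Landed cost (A) = invoice 244827.54 + 10881.99 + duty 59670.21 = 315379.74
Supplier B (CFR):
CIF value = CFR price + insurance = 266211.40 + 649.02 = 266860.42
Import duty = 266860.42 × 23.5% = 62712.20
Buyer bears (B): 649.02 + 638.46 + 296.19 + 859.09 = 2442.76
Landed cost (B) = invoice 266211.40 + 2442.76 + duty 62712.20 = 331366.36
Difference = |315379.74 − 331366.36| = 15986.62

Supplier A is cheaper by EUR 15986.62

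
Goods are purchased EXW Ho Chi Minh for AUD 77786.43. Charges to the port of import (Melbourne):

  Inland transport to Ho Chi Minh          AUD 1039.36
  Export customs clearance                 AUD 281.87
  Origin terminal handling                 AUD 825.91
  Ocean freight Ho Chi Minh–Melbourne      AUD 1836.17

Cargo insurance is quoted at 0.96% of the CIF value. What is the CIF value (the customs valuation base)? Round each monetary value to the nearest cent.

CIF value: AUD 82562.34

Let C be the CIF value. C = EXW price + pre-shipment costs + freight + 0.96% × C
C − 0.96% × C = 77786.43 + 1039.36 + 281.87 + 825.91 + 1836.17
0.9904 × C = 81769.74
C = 81769.74 / 0.9904 = 82562.34
Insurance premium = 0.96% × 82562.34 = 792.60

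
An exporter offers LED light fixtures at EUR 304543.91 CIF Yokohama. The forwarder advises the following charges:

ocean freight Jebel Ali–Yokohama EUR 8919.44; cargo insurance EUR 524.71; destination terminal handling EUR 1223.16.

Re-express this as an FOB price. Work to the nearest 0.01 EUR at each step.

Not relevant to the conversion: destination terminal — on the buyer under both terms; not part of either seller's price.
From CIF to FOB, the seller no longer bears: freight, insurance.
FOB price = 304543.91 − 8919.44 − 524.71 = 295099.76

FOB price: EUR 295099.76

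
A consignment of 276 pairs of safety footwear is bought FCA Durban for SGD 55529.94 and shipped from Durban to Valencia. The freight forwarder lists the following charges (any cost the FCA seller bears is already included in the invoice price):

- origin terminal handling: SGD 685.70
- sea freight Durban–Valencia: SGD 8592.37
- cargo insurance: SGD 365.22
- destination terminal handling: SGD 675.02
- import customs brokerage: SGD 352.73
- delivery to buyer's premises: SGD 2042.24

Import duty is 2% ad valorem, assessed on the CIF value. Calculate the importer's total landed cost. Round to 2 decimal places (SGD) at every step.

Total landed cost: SGD 69546.68

FCA: the seller delivers export-cleared goods to the carrier; the buyer bears costs from that point.
CIF value = FCA price + origin terminal + freight + insurance = 55529.94 + 685.70 + 8592.37 + 365.22 = 65173.23
Import duty = 65173.23 × 2% = 1303.46
Buyer bears: origin terminal 685.70 + freight 8592.37 + insurance 365.22 + destination terminal 675.02 + brokerage 352.73 + delivery 2042.24 + duty 1303.46 = 14016.74
Landed cost = invoice 55529.94 + 14016.74 = 69546.68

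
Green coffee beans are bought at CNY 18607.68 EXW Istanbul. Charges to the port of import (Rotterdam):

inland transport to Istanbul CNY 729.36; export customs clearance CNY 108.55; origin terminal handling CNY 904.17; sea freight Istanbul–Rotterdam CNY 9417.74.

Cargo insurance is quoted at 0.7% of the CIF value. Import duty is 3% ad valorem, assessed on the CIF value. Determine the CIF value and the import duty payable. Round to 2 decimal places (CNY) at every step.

Let C be the CIF value. C = EXW price + pre-shipment costs + freight + 0.7% × C
C − 0.7% × C = 18607.68 + 729.36 + 108.55 + 904.17 + 9417.74
0.993 × C = 29767.50
C = 29767.50 / 0.993 = 29977.34
Insurance premium = 0.7% × 29977.34 = 209.84
Import duty = 29977.34 × 3% = 899.32

CIF value: CNY 29977.34; import duty: CNY 899.32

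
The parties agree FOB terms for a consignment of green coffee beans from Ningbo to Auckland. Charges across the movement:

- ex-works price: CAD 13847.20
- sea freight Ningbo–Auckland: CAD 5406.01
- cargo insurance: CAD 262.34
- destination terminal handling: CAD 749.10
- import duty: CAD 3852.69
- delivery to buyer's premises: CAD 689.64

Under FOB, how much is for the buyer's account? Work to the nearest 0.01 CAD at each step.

Buyer's account: CAD 10959.78

FOB: the seller bears costs until goods are on board at the origin port; the buyer bears freight, insurance and all costs thereafter.
Seller's account: goods 13847.20 = 13847.20
Buyer's account: freight 5406.01 + insurance 262.34 + destination terminal 749.10 + duty 3852.69 + delivery 689.64 = 10959.78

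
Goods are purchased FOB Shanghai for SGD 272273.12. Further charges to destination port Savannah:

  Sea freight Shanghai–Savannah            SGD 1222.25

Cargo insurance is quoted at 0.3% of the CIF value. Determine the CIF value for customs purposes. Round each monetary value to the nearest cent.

CIF value: SGD 274318.32

Let C be the CIF value. C = FOB price + freight + 0.3% × C
C − 0.3% × C = 272273.12 + 1222.25
0.997 × C = 273495.37
C = 273495.37 / 0.997 = 274318.32
Insurance premium = 0.3% × 274318.32 = 822.95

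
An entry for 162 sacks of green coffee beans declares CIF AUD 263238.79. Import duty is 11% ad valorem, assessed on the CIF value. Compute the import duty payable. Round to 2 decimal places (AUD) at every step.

Import duty = 263238.79 × 11% = 28956.27

Import duty: AUD 28956.27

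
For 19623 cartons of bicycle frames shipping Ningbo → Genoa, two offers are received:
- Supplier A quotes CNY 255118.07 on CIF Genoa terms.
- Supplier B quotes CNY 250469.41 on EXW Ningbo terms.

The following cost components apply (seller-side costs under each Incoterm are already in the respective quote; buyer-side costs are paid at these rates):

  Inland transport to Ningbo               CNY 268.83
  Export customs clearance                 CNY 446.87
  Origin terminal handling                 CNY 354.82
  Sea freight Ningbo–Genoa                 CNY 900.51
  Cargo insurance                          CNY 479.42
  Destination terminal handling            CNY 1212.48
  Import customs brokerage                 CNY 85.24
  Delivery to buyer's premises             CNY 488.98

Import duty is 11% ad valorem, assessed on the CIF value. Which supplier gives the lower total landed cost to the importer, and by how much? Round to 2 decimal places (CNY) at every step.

Supplier A (CIF):
The CIF price already equals the CIF value: 255118.07
Import duty = 255118.07 × 11% = 28062.99
Buyer bears (A): 1212.48 + 85.24 + 488.98 = 1786.70
Landed cost (A) = invoice 255118.07 + 1786.70 + duty 28062.99 = 284967.76
Supplier B (EXW):
CIF value = EXW price + inland to port + export clearance + origin terminal + freight + insurance = 250469.41 + 268.83 + 446.87 + 354.82 + 900.51 + 479.42 = 252919.86
Import duty = 252919.86 × 11% = 27821.18
Buyer bears (B): 268.83 + 446.87 + 354.82 + 900.51 + 479.42 + 1212.48 + 85.24 + 488.98 = 4237.15
Landed cost (B) = invoice 250469.41 + 4237.15 + duty 27821.18 = 282527.74
Difference = |284967.76 − 282527.74| = 2440.02

Supplier B is cheaper by CNY 2440.02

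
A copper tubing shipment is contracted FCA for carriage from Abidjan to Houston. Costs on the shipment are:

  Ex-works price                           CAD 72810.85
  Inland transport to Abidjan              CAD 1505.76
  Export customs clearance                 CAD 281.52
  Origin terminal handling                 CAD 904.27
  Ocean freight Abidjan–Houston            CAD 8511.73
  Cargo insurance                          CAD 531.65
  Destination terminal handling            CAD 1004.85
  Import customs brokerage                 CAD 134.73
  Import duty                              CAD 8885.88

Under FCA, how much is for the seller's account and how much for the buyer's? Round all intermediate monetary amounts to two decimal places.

Seller: CAD 74598.13; buyer: CAD 19973.11

FCA: the seller delivers export-cleared goods to the carrier; the buyer bears costs from that point.
Seller's account: goods 72810.85 + inland to port 1505.76 + export clearance 281.52 = 74598.13
Buyer's account: origin terminal 904.27 + freight 8511.73 + insurance 531.65 + destination terminal 1004.85 + brokerage 134.73 + duty 8885.88 = 19973.11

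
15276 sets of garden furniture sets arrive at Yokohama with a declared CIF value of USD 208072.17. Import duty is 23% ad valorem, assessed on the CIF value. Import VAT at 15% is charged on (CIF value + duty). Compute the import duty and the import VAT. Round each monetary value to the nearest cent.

Import duty: USD 47856.60; import VAT: USD 38389.32

Import duty = 208072.17 × 23% = 47856.60
VAT base = CIF + duty = 208072.17 + 47856.60 = 255928.77
Import VAT = 255928.77 × 15% = 38389.32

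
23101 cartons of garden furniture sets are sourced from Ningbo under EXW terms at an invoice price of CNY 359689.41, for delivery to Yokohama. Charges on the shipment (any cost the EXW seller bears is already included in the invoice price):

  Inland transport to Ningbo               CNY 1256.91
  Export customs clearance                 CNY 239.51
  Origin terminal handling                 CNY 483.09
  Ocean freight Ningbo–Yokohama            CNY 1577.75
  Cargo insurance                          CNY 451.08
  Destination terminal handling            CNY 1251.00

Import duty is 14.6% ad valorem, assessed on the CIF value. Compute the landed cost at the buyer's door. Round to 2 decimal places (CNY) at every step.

Total landed cost: CNY 418048.62

EXW: the seller makes goods available at their premises; the buyer bears all onward costs.
CIF value = EXW price + inland to port + export clearance + origin terminal + freight + insurance = 359689.41 + 1256.91 + 239.51 + 483.09 + 1577.75 + 451.08 = 363697.75
Import duty = 363697.75 × 14.6% = 53099.87
Buyer bears: inland to port 1256.91 + export clearance 239.51 + origin terminal 483.09 + freight 1577.75 + insurance 451.08 + destination terminal 1251.00 + duty 53099.87 = 58359.21
Landed cost = invoice 359689.41 + 58359.21 = 418048.62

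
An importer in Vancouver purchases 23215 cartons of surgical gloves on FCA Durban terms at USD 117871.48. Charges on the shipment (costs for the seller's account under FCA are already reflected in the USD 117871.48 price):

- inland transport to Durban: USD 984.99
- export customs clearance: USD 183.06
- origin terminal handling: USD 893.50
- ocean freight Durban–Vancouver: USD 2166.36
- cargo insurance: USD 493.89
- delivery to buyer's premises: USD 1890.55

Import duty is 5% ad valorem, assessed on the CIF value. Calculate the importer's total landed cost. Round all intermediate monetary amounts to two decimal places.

Total landed cost: USD 129387.04

FCA: the seller delivers export-cleared goods to the carrier; the buyer bears costs from that point.
Already in the invoice (seller's account under FCA): inland to port, export clearance — exclude.
CIF value = FCA price + origin terminal + freight + insurance = 117871.48 + 893.50 + 2166.36 + 493.89 = 121425.23
Import duty = 121425.23 × 5% = 6071.26
Buyer bears: origin terminal 893.50 + freight 2166.36 + insurance 493.89 + delivery 1890.55 + duty 6071.26 = 11515.56
Landed cost = invoice 117871.48 + 11515.56 = 129387.04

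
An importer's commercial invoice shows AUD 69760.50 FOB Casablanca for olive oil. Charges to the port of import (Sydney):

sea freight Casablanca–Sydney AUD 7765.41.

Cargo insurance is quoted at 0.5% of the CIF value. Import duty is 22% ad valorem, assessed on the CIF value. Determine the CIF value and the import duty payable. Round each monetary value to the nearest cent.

Let C be the CIF value. C = FOB price + freight + 0.5% × C
C − 0.5% × C = 69760.50 + 7765.41
0.995 × C = 77525.91
C = 77525.91 / 0.995 = 77915.49
Insurance premium = 0.5% × 77915.49 = 389.58
Import duty = 77915.49 × 22% = 17141.41

CIF value: AUD 77915.49; import duty: AUD 17141.41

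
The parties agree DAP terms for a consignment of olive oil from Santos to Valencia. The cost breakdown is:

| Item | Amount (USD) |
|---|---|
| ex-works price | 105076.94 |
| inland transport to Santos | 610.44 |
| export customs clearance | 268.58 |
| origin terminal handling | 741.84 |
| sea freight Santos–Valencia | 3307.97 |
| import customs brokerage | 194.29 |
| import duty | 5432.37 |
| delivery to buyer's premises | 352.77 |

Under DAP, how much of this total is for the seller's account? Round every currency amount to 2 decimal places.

Seller's account: USD 110358.54

DAP: the seller bears all costs to the named destination except import duty and clearance.
Seller's account: goods 105076.94 + inland to port 610.44 + export clearance 268.58 + origin terminal 741.84 + freight 3307.97 + delivery 352.77 = 110358.54
Buyer's account: brokerage 194.29 + duty 5432.37 = 5626.66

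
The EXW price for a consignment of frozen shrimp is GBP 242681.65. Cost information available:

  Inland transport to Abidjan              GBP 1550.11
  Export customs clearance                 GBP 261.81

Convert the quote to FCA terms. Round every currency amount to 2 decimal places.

From EXW to FCA, the seller additionally bears: inland to port, export clearance.
FCA price = 242681.65 + 1550.11 + 261.81 = 244493.57

FCA price: GBP 244493.57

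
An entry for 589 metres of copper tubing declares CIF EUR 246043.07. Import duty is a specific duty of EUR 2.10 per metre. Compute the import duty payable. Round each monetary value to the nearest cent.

Import duty: EUR 1236.90

Import duty = 589 × 2.10 = 1236.90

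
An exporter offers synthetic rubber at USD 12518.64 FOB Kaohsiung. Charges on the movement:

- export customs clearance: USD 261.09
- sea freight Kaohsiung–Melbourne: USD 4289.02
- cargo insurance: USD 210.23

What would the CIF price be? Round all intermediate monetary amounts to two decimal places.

Not relevant to the conversion: export clearance — on the seller under both FOB and CIF; already in the FOB price and stays in the CIF price.
From FOB to CIF, the seller additionally bears: freight, insurance.
CIF price = 12518.64 + 4289.02 + 210.23 = 17017.89

CIF price: USD 17017.89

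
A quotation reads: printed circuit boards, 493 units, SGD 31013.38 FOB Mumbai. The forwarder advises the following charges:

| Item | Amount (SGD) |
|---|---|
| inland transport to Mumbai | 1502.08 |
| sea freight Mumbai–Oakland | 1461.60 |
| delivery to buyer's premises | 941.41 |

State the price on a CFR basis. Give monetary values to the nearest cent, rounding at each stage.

CFR price: SGD 32474.98

Not relevant to the conversion: inland to port — on the seller under both FOB and CFR; already in the FOB price and stays in the CFR price. delivery — on the buyer under both terms; not part of either seller's price.
From FOB to CFR, the seller additionally bears: freight.
CFR price = 31013.38 + 1461.60 = 32474.98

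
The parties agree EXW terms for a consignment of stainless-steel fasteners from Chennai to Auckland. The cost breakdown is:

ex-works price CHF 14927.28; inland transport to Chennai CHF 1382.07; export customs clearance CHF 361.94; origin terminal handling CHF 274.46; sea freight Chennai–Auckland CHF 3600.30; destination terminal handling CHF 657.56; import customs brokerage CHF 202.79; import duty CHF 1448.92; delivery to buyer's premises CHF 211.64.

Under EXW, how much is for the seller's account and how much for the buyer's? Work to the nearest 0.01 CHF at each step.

EXW: the seller makes goods available at their premises; the buyer bears all onward costs.
Seller's account: goods 14927.28 = 14927.28
Buyer's account: inland to port 1382.07 + export clearance 361.94 + origin terminal 274.46 + freight 3600.30 + destination terminal 657.56 + brokerage 202.79 + duty 1448.92 + delivery 211.64 = 8139.68

Seller: CHF 14927.28; buyer: CHF 8139.68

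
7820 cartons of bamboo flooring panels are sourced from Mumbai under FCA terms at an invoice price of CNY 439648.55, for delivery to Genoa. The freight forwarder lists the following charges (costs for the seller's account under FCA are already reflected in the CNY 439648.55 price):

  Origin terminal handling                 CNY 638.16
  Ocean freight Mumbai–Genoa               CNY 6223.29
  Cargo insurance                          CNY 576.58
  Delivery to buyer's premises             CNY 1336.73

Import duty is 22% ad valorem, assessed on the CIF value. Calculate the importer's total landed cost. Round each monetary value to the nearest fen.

FCA: the seller delivers export-cleared goods to the carrier; the buyer bears costs from that point.
CIF value = FCA price + origin terminal + freight + insurance = 439648.55 + 638.16 + 6223.29 + 576.58 = 447086.58
Import duty = 447086.58 × 22% = 98359.05
Buyer bears: origin terminal 638.16 + freight 6223.29 + insurance 576.58 + delivery 1336.73 + duty 98359.05 = 107133.81
Landed cost = invoice 439648.55 + 107133.81 = 546782.36

Total landed cost: CNY 546782.36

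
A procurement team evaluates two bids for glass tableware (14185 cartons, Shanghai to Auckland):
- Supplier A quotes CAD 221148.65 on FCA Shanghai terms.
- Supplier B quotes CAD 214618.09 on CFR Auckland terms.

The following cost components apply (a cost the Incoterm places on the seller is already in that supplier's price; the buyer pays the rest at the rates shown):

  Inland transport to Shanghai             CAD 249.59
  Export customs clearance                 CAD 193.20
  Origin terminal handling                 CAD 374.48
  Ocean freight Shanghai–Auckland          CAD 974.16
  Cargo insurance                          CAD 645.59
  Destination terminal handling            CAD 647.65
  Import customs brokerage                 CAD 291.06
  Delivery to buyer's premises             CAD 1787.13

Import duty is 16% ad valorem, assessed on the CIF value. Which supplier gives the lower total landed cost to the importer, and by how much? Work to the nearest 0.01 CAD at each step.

Supplier A (FCA):
CIF value = FCA price + origin terminal + freight + insurance = 221148.65 + 374.48 + 974.16 + 645.59 = 223142.88
Import duty = 223142.88 × 16% = 35702.86
Buyer bears (A): 374.48 + 974.16 + 645.59 + 647.65 + 291.06 + 1787.13 = 4720.07
Landed cost (A) = invoice 221148.65 + 4720.07 + duty 35702.86 = 261571.58
Supplier B (CFR):
CIF value = CFR price + insurance = 214618.09 + 645.59 = 215263.68
Import duty = 215263.68 × 16% = 34442.19
Buyer bears (B): 645.59 + 647.65 + 291.06 + 1787.13 = 3371.43
Landed cost (B) = invoice 214618.09 + 3371.43 + duty 34442.19 = 252431.71
Difference = |261571.58 − 252431.71| = 9139.87

Supplier B is cheaper by CAD 9139.87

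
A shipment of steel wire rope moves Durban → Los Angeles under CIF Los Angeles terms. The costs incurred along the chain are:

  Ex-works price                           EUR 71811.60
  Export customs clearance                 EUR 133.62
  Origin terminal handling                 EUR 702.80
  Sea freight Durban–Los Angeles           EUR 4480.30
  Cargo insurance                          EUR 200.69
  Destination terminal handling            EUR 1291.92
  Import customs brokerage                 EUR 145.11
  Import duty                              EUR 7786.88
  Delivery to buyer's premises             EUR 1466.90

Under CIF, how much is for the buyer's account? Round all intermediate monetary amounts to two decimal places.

CIF: the seller pays costs through ocean freight and marine insurance to the destination port.
Seller's account: goods 71811.60 + export clearance 133.62 + origin terminal 702.80 + freight 4480.30 + insurance 200.69 = 77329.01
Buyer's account: destination terminal 1291.92 + brokerage 145.11 + duty 7786.88 + delivery 1466.90 = 10690.81

Buyer's account: EUR 10690.81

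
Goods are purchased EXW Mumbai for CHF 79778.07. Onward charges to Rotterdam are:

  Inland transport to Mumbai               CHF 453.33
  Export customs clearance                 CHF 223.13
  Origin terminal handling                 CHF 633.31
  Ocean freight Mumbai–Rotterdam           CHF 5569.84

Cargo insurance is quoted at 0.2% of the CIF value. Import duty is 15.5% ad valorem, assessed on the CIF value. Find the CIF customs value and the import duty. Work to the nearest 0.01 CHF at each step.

CIF value: CHF 86831.34; import duty: CHF 13458.86

Let C be the CIF value. C = EXW price + pre-shipment costs + freight + 0.2% × C
C − 0.2% × C = 79778.07 + 453.33 + 223.13 + 633.31 + 5569.84
0.998 × C = 86657.68
C = 86657.68 / 0.998 = 86831.34
Insurance premium = 0.2% × 86831.34 = 173.66
Import duty = 86831.34 × 15.5% = 13458.86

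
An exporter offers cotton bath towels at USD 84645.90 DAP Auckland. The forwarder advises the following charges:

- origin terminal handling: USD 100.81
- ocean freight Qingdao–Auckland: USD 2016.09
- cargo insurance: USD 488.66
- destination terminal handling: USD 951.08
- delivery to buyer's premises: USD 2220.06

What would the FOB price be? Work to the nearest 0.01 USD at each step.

Not relevant to the conversion: origin terminal — on the seller under both DAP and FOB; already in the DAP price and stays in the FOB price.
From DAP to FOB, the seller no longer bears: freight, insurance, destination terminal, delivery.
FOB price = 84645.90 − 2016.09 − 488.66 − 951.08 − 2220.06 = 78970.01

FOB price: USD 78970.01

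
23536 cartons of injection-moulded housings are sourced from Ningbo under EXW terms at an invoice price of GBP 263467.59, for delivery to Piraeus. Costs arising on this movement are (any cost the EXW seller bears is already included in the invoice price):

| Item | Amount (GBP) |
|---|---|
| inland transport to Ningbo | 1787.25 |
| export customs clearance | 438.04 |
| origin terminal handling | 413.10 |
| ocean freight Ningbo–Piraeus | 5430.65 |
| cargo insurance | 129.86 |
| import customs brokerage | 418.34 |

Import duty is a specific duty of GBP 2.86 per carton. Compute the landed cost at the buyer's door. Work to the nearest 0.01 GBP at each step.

Total landed cost: GBP 339397.79

EXW: the seller makes goods available at their premises; the buyer bears all onward costs.
CIF value = EXW price + inland to port + export clearance + origin terminal + freight + insurance = 263467.59 + 1787.25 + 438.04 + 413.10 + 5430.65 + 129.86 = 271666.49
Import duty = 23536 × 2.86 = 67312.96
Buyer bears: inland to port 1787.25 + export clearance 438.04 + origin terminal 413.10 + freight 5430.65 + insurance 129.86 + brokerage 418.34 + duty 67312.96 = 75930.20
Landed cost = invoice 263467.59 + 75930.20 = 339397.79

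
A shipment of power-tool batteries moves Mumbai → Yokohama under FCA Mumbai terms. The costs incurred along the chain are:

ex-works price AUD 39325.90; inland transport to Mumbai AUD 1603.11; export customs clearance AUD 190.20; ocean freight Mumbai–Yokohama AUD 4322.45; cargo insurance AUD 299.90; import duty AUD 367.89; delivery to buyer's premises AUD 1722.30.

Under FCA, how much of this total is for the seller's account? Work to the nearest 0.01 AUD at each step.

FCA: the seller delivers export-cleared goods to the carrier; the buyer bears costs from that point.
Seller's account: goods 39325.90 + inland to port 1603.11 + export clearance 190.20 = 41119.21
Buyer's account: freight 4322.45 + insurance 299.90 + duty 367.89 + delivery 1722.30 = 6712.54

Seller's account: AUD 41119.21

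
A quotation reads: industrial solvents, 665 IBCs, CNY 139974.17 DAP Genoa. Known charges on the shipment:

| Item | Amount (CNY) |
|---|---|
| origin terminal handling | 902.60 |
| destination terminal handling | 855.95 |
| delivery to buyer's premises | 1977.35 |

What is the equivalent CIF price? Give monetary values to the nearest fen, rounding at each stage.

CIF price: CNY 137140.87

Not relevant to the conversion: origin terminal — on the seller under both DAP and CIF; already in the DAP price and stays in the CIF price.
From DAP to CIF, the seller no longer bears: destination terminal, delivery.
CIF price = 139974.17 − 855.95 − 1977.35 = 137140.87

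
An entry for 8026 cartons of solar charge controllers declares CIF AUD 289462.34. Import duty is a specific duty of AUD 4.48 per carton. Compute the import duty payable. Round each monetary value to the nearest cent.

Import duty: AUD 35956.48

Import duty = 8026 × 4.48 = 35956.48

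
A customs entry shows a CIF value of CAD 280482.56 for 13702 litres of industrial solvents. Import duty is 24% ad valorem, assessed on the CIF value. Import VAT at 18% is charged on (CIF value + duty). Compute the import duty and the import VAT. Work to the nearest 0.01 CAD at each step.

Import duty = 280482.56 × 24% = 67315.81
VAT base = CIF + duty = 280482.56 + 67315.81 = 347798.37
Import VAT = 347798.37 × 18% = 62603.71

Import duty: CAD 67315.81; import VAT: CAD 62603.71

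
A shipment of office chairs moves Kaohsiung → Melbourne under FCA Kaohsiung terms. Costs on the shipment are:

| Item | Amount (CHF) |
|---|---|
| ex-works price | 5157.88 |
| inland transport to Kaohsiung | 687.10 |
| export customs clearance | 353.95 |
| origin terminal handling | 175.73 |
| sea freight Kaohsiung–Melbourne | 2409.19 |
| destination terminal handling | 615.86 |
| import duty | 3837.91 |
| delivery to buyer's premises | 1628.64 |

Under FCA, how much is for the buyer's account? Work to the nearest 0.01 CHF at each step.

Buyer's account: CHF 8667.33

FCA: the seller delivers export-cleared goods to the carrier; the buyer bears costs from that point.
Seller's account: goods 5157.88 + inland to port 687.10 + export clearance 353.95 = 6198.93
Buyer's account: origin terminal 175.73 + freight 2409.19 + destination terminal 615.86 + duty 3837.91 + delivery 1628.64 = 8667.33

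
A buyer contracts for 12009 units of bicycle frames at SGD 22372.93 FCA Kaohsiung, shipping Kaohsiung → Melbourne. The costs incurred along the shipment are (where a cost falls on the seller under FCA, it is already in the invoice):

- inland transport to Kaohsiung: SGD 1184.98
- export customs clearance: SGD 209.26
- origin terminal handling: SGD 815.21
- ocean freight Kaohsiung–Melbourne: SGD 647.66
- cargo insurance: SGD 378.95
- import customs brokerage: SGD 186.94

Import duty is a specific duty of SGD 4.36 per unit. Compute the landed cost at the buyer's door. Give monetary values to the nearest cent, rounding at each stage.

Total landed cost: SGD 76760.93

FCA: the seller delivers export-cleared goods to the carrier; the buyer bears costs from that point.
Already in the invoice (seller's account under FCA): inland to port, export clearance — exclude.
CIF value = FCA price + origin terminal + freight + insurance = 22372.93 + 815.21 + 647.66 + 378.95 = 24214.75
Import duty = 12009 × 4.36 = 52359.24
Buyer bears: origin terminal 815.21 + freight 647.66 + insurance 378.95 + brokerage 186.94 + duty 52359.24 = 54388.00
Landed cost = invoice 22372.93 + 54388.00 = 76760.93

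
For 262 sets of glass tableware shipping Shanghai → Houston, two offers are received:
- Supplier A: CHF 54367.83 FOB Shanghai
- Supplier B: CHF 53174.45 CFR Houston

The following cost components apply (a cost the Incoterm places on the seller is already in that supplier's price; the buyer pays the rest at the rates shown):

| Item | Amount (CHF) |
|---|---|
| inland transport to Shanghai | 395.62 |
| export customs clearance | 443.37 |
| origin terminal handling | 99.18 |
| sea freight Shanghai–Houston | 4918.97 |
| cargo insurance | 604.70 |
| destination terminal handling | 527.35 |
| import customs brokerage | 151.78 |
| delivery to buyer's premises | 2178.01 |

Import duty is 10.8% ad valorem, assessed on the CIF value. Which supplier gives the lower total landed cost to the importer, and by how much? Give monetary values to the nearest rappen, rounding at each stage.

Supplier A (FOB):
CIF value = FOB price + freight + insurance = 54367.83 + 4918.97 + 604.70 = 59891.50
Import duty = 59891.50 × 10.8% = 6468.28
Buyer bears (A): 4918.97 + 604.70 + 527.35 + 151.78 + 2178.01 = 8380.81
Landed cost (A) = invoice 54367.83 + 8380.81 + duty 6468.28 = 69216.92
Supplier B (CFR):
CIF value = CFR price + insurance = 53174.45 + 604.70 = 53779.15
Import duty = 53779.15 × 10.8% = 5808.15
Buyer bears (B): 604.70 + 527.35 + 151.78 + 2178.01 = 3461.84
Landed cost (B) = invoice 53174.45 + 3461.84 + duty 5808.15 = 62444.44
Difference = |69216.92 − 62444.44| = 6772.48

Supplier B is cheaper by CHF 6772.48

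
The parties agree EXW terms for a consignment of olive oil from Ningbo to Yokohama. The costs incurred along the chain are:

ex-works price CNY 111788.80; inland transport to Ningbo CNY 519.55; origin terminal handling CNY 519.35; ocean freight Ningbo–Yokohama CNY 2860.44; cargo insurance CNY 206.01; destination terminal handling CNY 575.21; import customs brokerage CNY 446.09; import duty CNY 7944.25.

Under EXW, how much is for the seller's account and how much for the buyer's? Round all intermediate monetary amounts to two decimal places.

EXW: the seller makes goods available at their premises; the buyer bears all onward costs.
Seller's account: goods 111788.80 = 111788.80
Buyer's account: inland to port 519.55 + origin terminal 519.35 + freight 2860.44 + insurance 206.01 + destination terminal 575.21 + brokerage 446.09 + duty 7944.25 = 13070.90

Seller: CNY 111788.80; buyer: CNY 13070.90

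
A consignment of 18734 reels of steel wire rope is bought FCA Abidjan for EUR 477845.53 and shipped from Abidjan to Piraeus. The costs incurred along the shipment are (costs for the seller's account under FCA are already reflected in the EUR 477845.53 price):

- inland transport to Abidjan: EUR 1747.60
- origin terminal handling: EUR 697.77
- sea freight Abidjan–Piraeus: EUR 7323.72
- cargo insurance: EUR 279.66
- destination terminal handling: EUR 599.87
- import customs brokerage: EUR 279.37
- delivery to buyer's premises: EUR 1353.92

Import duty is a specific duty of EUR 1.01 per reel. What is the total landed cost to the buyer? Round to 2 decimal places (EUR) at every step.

Total landed cost: EUR 507301.18

FCA: the seller delivers export-cleared goods to the carrier; the buyer bears costs from that point.
Already in the invoice (seller's account under FCA): inland to port — exclude.
CIF value = FCA price + origin terminal + freight + insurance = 477845.53 + 697.77 + 7323.72 + 279.66 = 486146.68
Import duty = 18734 × 1.01 = 18921.34
Buyer bears: origin terminal 697.77 + freight 7323.72 + insurance 279.66 + destination terminal 599.87 + brokerage 279.37 + delivery 1353.92 + duty 18921.34 = 29455.65
Landed cost = invoice 477845.53 + 29455.65 = 507301.18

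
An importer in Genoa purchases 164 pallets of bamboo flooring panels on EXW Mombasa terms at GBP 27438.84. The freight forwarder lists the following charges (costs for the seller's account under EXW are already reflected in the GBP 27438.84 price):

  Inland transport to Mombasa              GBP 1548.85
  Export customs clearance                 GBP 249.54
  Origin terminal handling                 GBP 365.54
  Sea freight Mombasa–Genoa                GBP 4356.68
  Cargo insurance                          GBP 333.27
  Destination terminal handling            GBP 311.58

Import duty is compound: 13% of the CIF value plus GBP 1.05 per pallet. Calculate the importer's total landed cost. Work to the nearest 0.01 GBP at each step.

EXW: the seller makes goods available at their premises; the buyer bears all onward costs.
CIF value = EXW price + inland to port + export clearance + origin terminal + freight + insurance = 27438.84 + 1548.85 + 249.54 + 365.54 + 4356.68 + 333.27 = 34292.72
Ad valorem component: 34292.72 × 13% = 4458.05
Specific component: 164 × 1.05 = 172.20
Import duty = 4458.05 + 172.20 = 4630.25
Buyer bears: inland to port 1548.85 + export clearance 249.54 + origin terminal 365.54 + freight 4356.68 + insurance 333.27 + destination terminal 311.58 + duty 4630.25 = 11795.71
Landed cost = invoice 27438.84 + 11795.71 = 39234.55

Total landed cost: GBP 39234.55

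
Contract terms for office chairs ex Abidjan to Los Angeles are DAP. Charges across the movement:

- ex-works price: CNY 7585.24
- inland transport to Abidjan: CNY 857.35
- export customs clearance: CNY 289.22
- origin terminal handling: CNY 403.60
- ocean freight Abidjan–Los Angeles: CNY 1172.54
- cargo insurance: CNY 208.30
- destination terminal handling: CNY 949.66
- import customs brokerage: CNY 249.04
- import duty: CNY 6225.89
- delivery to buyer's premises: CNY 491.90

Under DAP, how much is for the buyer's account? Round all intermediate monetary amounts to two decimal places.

DAP: the seller bears all costs to the named destination except import duty and clearance.
Seller's account: goods 7585.24 + inland to port 857.35 + export clearance 289.22 + origin terminal 403.60 + freight 1172.54 + insurance 208.30 + destination terminal 949.66 + delivery 491.90 = 11957.81
Buyer's account: brokerage 249.04 + duty 6225.89 = 6474.93

Buyer's account: CNY 6474.93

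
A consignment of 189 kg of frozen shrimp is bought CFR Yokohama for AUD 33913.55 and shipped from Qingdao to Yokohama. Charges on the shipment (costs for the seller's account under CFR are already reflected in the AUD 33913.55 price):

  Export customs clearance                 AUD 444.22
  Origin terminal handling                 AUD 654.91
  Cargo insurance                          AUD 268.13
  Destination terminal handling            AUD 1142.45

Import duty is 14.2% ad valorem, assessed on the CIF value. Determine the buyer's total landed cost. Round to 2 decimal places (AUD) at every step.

Total landed cost: AUD 40177.93

CFR: the seller pays costs through ocean freight to the destination port, but not insurance.
Already in the invoice (seller's account under CFR): export clearance, origin terminal — exclude.
CIF value = CFR price + insurance = 33913.55 + 268.13 = 34181.68
Import duty = 34181.68 × 14.2% = 4853.80
Buyer bears: insurance 268.13 + destination terminal 1142.45 + duty 4853.80 = 6264.38
Landed cost = invoice 33913.55 + 6264.38 = 40177.93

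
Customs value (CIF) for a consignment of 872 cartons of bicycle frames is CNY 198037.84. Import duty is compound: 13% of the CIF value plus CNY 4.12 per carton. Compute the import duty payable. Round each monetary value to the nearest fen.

Import duty: CNY 29337.56

Ad valorem component: 198037.84 × 13% = 25744.92
Specific component: 872 × 4.12 = 3592.64
Import duty = 25744.92 + 3592.64 = 29337.56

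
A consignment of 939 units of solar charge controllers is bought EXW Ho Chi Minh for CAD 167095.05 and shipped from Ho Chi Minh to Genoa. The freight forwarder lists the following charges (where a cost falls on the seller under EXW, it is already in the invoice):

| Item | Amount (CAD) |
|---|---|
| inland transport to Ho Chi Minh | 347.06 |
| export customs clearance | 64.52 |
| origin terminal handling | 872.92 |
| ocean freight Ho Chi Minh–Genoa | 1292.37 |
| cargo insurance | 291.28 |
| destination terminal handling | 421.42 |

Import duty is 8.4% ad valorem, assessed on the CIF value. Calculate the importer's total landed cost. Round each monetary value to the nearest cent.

Total landed cost: CAD 184661.53

EXW: the seller makes goods available at their premises; the buyer bears all onward costs.
CIF value = EXW price + inland to port + export clearance + origin terminal + freight + insurance = 167095.05 + 347.06 + 64.52 + 872.92 + 1292.37 + 291.28 = 169963.20
Import duty = 169963.20 × 8.4% = 14276.91
Buyer bears: inland to port 347.06 + export clearance 64.52 + origin terminal 872.92 + freight 1292.37 + insurance 291.28 + destination terminal 421.42 + duty 14276.91 = 17566.48
Landed cost = invoice 167095.05 + 17566.48 = 184661.53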